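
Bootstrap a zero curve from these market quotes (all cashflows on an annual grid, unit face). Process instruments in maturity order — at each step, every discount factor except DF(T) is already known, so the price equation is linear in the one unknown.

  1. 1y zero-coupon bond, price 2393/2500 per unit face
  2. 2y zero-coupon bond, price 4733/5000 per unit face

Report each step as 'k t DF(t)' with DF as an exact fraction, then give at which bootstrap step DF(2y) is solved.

1 1 2393/2500
2 2 4733/5000
DF(2y) is solved at step 2

step 1 [1y] zero: DF = P = 2393/2500 ≈ 0.957200
step 2 [2y] zero: DF = P = 4733/5000 ≈ 0.946600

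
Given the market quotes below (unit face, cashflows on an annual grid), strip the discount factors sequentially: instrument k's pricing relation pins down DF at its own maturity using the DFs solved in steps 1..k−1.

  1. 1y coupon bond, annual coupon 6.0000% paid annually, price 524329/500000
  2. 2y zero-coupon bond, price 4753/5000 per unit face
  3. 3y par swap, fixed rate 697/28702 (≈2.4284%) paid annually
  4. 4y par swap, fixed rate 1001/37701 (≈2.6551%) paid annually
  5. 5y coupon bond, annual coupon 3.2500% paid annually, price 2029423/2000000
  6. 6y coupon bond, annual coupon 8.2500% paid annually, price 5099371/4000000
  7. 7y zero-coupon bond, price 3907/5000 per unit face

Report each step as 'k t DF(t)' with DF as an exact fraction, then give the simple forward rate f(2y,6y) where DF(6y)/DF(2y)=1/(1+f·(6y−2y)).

step 1 [1y] bond c/1=3/50: DF=(524329/500000 − 3/50·(0))/(1+3/50) = 9893/10000 ≈ 0.989300
step 2 [2y] zero: DF = P = 4753/5000 ≈ 0.950600
step 3 [3y] swap r/1=697/28702: DF=(1 − 697/28702·(0.989300+0.950600))/(1+697/28702) = 9303/10000 ≈ 0.930300
step 4 [4y] swap r/1=1001/37701: DF=(1 − 1001/37701·(0.989300+0.950600+0.930300))/(1+1001/37701) = 8999/10000 ≈ 0.899900
step 5 [5y] bond c/1=13/400: DF=(2029423/2000000 − 13/400·(0.989300+0.950600+0.930300+0.899900))/(1+13/400) = 8641/10000 ≈ 0.864100
step 6 [6y] bond c/1=33/400: DF=(5099371/4000000 − 33/400·(0.989300+0.950600+0.930300+0.899900+0.864100))/(1+33/400) = 1649/2000 ≈ 0.824500
step 7 [7y] zero: DF = P = 3907/5000 ≈ 0.781400

1 1 9893/10000
2 2 4753/5000
3 3 9303/10000
4 4 8999/10000
5 5 8641/10000
6 6 1649/2000
7 7 3907/5000
f(2y,6y) = ((4753/5000)/(1649/2000) − 1)/(4) = 13/340 ≈ 3.8235%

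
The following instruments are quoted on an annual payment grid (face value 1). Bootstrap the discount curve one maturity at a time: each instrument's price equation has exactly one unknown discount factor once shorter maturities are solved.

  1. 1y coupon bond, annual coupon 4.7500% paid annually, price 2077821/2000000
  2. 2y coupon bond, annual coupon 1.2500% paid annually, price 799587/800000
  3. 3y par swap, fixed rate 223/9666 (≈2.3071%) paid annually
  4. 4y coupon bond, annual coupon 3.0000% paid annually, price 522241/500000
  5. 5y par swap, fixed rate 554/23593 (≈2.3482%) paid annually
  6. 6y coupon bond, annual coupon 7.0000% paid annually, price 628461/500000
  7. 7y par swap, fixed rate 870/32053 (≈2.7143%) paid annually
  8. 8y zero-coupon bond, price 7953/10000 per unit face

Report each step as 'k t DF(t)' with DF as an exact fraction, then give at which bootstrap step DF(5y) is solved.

step 1 [1y] bond c/1=19/400: DF=(2077821/2000000 − 19/400·(0))/(1+19/400) = 4959/5000 ≈ 0.991800
step 2 [2y] bond c/1=1/80: DF=(799587/800000 − 1/80·(0.991800))/(1+1/80) = 9749/10000 ≈ 0.974900
step 3 [3y] swap r/1=223/9666: DF=(1 − 223/9666·(0.991800+0.974900))/(1+223/9666) = 9331/10000 ≈ 0.933100
step 4 [4y] bond c/1=3/100: DF=(522241/500000 − 3/100·(0.991800+0.974900+0.933100))/(1+3/100) = 581/625 ≈ 0.929600
step 5 [5y] swap r/1=554/23593: DF=(1 − 554/23593·(0.991800+0.974900+0.933100+0.929600))/(1+554/23593) = 2223/2500 ≈ 0.889200
step 6 [6y] bond c/1=7/100: DF=(628461/500000 − 7/100·(0.991800+0.974900+0.933100+0.929600+0.889200))/(1+7/100) = 433/500 ≈ 0.866000
step 7 [7y] swap r/1=870/32053: DF=(1 − 870/32053·(0.991800+0.974900+0.933100+0.929600+0.889200+0.866000))/(1+870/32053) = 413/500 ≈ 0.826000
step 8 [8y] zero: DF = P = 7953/10000 ≈ 0.795300

1 1 4959/5000
2 2 9749/10000
3 3 9331/10000
4 4 581/625
5 5 2223/2500
6 6 433/500
7 7 413/500
8 8 7953/10000
DF(5y) is solved at step 5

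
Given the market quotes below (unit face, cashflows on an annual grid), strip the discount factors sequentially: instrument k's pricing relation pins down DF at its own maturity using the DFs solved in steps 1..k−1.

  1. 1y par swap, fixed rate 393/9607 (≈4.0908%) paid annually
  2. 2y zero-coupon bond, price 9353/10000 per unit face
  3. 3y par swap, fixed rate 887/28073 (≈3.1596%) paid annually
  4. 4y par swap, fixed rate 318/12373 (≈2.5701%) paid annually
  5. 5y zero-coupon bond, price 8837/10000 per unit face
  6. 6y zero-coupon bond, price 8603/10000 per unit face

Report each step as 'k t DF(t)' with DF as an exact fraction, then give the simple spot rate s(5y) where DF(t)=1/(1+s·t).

1 1 9607/10000
2 2 9353/10000
3 3 9113/10000
4 4 4523/5000
5 5 8837/10000
6 6 8603/10000
s(5y) = (1/(8837/10000) − 1)/(5) = 1163/44185 ≈ 2.6321%

step 1 [1y] swap r/1=393/9607: DF=(1 − 393/9607·(0))/(1+393/9607) = 9607/10000 ≈ 0.960700
step 2 [2y] zero: DF = P = 9353/10000 ≈ 0.935300
step 3 [3y] swap r/1=887/28073: DF=(1 − 887/28073·(0.960700+0.935300))/(1+887/28073) = 9113/10000 ≈ 0.911300
step 4 [4y] swap r/1=318/12373: DF=(1 − 318/12373·(0.960700+0.935300+0.911300))/(1+318/12373) = 4523/5000 ≈ 0.904600
step 5 [5y] zero: DF = P = 8837/10000 ≈ 0.883700
step 6 [6y] zero: DF = P = 8603/10000 ≈ 0.860300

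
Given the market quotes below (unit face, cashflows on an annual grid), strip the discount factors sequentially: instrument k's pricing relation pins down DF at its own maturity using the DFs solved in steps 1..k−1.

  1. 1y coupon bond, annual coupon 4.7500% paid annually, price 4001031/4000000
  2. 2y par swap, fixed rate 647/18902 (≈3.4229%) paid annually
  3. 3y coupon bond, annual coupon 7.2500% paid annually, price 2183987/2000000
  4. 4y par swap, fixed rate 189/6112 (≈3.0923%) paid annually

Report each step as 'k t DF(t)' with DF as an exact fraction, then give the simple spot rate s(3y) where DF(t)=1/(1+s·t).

step 1 [1y] bond c/1=19/400: DF=(4001031/4000000 − 19/400·(0))/(1+19/400) = 9549/10000 ≈ 0.954900
step 2 [2y] swap r/1=647/18902: DF=(1 − 647/18902·(0.954900))/(1+647/18902) = 9353/10000 ≈ 0.935300
step 3 [3y] bond c/1=29/400: DF=(2183987/2000000 − 29/400·(0.954900+0.935300))/(1+29/400) = 1113/1250 ≈ 0.890400
step 4 [4y] swap r/1=189/6112: DF=(1 − 189/6112·(0.954900+0.935300+0.890400))/(1+189/6112) = 4433/5000 ≈ 0.886600

1 1 9549/10000
2 2 9353/10000
3 3 1113/1250
4 4 4433/5000
s(3y) = (1/(1113/1250) − 1)/(3) = 137/3339 ≈ 4.1030%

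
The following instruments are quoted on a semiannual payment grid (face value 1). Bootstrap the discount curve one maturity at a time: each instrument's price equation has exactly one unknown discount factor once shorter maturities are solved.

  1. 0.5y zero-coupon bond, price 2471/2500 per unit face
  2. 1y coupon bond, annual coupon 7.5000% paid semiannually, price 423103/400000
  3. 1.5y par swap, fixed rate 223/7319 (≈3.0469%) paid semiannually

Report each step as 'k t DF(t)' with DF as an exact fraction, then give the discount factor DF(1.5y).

step 1 [0.5y] zero: DF = P = 2471/2500 ≈ 0.988400
step 2 [1y] bond c/2=3/80: DF=(423103/400000 − 3/80·(0.988400))/(1+3/80) = 4919/5000 ≈ 0.983800
step 3 [1.5y] swap r/2=223/14638: DF=(1 − 223/14638·(0.988400+0.983800))/(1+223/14638) = 4777/5000 ≈ 0.955400

1 1/2 2471/2500
2 1 4919/5000
3 3/2 4777/5000
DF(1.5y) = 4777/5000 ≈ 0.955400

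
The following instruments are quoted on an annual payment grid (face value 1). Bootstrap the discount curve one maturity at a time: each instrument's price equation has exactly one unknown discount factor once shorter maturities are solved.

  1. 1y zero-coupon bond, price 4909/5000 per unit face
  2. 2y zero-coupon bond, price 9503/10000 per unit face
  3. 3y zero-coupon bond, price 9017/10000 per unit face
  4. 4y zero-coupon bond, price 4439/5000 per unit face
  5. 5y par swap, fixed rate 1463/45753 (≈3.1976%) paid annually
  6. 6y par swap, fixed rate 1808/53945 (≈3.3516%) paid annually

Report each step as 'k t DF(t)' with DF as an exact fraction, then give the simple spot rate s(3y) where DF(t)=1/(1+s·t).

1 1 4909/5000
2 2 9503/10000
3 3 9017/10000
4 4 4439/5000
5 5 8537/10000
6 6 512/625
s(3y) = (1/(9017/10000) − 1)/(3) = 983/27051 ≈ 3.6339%

step 1 [1y] zero: DF = P = 4909/5000 ≈ 0.981800
step 2 [2y] zero: DF = P = 9503/10000 ≈ 0.950300
step 3 [3y] zero: DF = P = 9017/10000 ≈ 0.901700
step 4 [4y] zero: DF = P = 4439/5000 ≈ 0.887800
step 5 [5y] swap r/1=1463/45753: DF=(1 − 1463/45753·(0.981800+0.950300+0.901700+0.887800))/(1+1463/45753) = 8537/10000 ≈ 0.853700
step 6 [6y] swap r/1=1808/53945: DF=(1 − 1808/53945·(0.981800+0.950300+0.901700+0.887800+0.853700))/(1+1808/53945) = 512/625 ≈ 0.819200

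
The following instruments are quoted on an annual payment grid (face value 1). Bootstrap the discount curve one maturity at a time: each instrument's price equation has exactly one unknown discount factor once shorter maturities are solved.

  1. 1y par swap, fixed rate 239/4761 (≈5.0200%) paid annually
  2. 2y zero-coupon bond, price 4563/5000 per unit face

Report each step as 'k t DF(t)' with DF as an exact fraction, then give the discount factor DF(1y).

step 1 [1y] swap r/1=239/4761: DF=(1 − 239/4761·(0))/(1+239/4761) = 4761/5000 ≈ 0.952200
step 2 [2y] zero: DF = P = 4563/5000 ≈ 0.912600

1 1 4761/5000
2 2 4563/5000
DF(1y) = 4761/5000 ≈ 0.952200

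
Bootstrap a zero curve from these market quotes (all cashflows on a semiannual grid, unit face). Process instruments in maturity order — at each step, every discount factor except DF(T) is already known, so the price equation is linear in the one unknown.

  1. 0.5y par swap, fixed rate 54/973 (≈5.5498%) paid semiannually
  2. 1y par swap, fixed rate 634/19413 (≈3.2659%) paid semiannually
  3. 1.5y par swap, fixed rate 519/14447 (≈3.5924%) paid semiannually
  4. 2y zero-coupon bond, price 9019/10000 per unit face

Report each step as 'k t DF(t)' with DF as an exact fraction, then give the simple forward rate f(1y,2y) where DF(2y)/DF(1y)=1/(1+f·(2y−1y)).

step 1 [0.5y] swap r/2=27/973: DF=(1 − 27/973·(0))/(1+27/973) = 973/1000 ≈ 0.973000
step 2 [1y] swap r/2=317/19413: DF=(1 − 317/19413·(0.973000))/(1+317/19413) = 9683/10000 ≈ 0.968300
step 3 [1.5y] swap r/2=519/28894: DF=(1 − 519/28894·(0.973000+0.968300))/(1+519/28894) = 9481/10000 ≈ 0.948100
step 4 [2y] zero: DF = P = 9019/10000 ≈ 0.901900

1 1/2 973/1000
2 1 9683/10000
3 3/2 9481/10000
4 2 9019/10000
f(1y,2y) = ((9683/10000)/(9019/10000) − 1)/(1) = 664/9019 ≈ 7.3622%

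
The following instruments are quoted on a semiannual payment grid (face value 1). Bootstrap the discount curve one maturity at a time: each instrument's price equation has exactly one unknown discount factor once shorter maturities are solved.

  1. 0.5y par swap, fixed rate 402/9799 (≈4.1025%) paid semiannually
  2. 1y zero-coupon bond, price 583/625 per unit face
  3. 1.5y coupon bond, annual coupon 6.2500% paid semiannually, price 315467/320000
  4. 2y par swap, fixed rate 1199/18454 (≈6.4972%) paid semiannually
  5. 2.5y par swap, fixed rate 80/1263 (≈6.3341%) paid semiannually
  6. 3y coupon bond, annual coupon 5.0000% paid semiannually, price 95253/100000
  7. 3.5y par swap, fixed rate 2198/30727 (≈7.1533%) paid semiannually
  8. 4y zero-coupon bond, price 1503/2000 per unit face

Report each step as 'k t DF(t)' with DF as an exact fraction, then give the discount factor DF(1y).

1 1/2 9799/10000
2 1 583/625
3 3/2 449/500
4 2 8801/10000
5 5/2 107/125
6 3 1023/1250
7 7/2 3901/5000
8 4 1503/2000
DF(1y) = 583/625 ≈ 0.932800

step 1 [0.5y] swap r/2=201/9799: DF=(1 − 201/9799·(0))/(1+201/9799) = 9799/10000 ≈ 0.979900
step 2 [1y] zero: DF = P = 583/625 ≈ 0.932800
step 3 [1.5y] bond c/2=1/32: DF=(315467/320000 − 1/32·(0.979900+0.932800))/(1+1/32) = 449/500 ≈ 0.898000
step 4 [2y] swap r/2=1199/36908: DF=(1 − 1199/36908·(0.979900+0.932800+0.898000))/(1+1199/36908) = 8801/10000 ≈ 0.880100
step 5 [2.5y] swap r/2=40/1263: DF=(1 − 40/1263·(0.979900+0.932800+0.898000+0.880100))/(1+40/1263) = 107/125 ≈ 0.856000
step 6 [3y] bond c/2=1/40: DF=(95253/100000 − 1/40·(0.979900+0.932800+0.898000+0.880100+0.856000))/(1+1/40) = 1023/1250 ≈ 0.818400
step 7 [3.5y] swap r/2=1099/30727: DF=(1 − 1099/30727·(0.979900+0.932800+0.898000+0.880100+0.856000+0.818400))/(1+1099/30727) = 3901/5000 ≈ 0.780200
step 8 [4y] zero: DF = P = 1503/2000 ≈ 0.751500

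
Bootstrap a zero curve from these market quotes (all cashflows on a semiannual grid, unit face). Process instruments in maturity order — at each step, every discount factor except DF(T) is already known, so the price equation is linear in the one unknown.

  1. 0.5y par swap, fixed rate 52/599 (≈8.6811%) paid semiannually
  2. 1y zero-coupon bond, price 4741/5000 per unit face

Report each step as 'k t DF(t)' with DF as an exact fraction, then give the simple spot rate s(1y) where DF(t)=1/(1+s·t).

1 1/2 599/625
2 1 4741/5000
s(1y) = (1/(4741/5000) − 1)/(1) = 259/4741 ≈ 5.4630%

step 1 [0.5y] swap r/2=26/599: DF=(1 − 26/599·(0))/(1+26/599) = 599/625 ≈ 0.958400
step 2 [1y] zero: DF = P = 4741/5000 ≈ 0.948200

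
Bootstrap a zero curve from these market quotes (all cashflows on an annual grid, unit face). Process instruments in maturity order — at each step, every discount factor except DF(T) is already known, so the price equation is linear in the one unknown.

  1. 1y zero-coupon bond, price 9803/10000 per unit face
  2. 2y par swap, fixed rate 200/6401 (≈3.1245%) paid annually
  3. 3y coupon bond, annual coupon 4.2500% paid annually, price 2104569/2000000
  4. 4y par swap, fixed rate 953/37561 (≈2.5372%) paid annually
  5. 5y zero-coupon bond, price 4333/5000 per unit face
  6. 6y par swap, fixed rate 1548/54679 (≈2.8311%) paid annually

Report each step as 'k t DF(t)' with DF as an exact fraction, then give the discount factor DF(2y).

step 1 [1y] zero: DF = P = 9803/10000 ≈ 0.980300
step 2 [2y] swap r/1=200/6401: DF=(1 − 200/6401·(0.980300))/(1+200/6401) = 47/50 ≈ 0.940000
step 3 [3y] bond c/1=17/400: DF=(2104569/2000000 − 17/400·(0.980300+0.940000))/(1+17/400) = 9311/10000 ≈ 0.931100
step 4 [4y] swap r/1=953/37561: DF=(1 − 953/37561·(0.980300+0.940000+0.931100))/(1+953/37561) = 9047/10000 ≈ 0.904700
step 5 [5y] zero: DF = P = 4333/5000 ≈ 0.866600
step 6 [6y] swap r/1=1548/54679: DF=(1 − 1548/54679·(0.980300+0.940000+0.931100+0.904700+0.866600))/(1+1548/54679) = 2113/2500 ≈ 0.845200

1 1 9803/10000
2 2 47/50
3 3 9311/10000
4 4 9047/10000
5 5 4333/5000
6 6 2113/2500
DF(2y) = 47/50 ≈ 0.940000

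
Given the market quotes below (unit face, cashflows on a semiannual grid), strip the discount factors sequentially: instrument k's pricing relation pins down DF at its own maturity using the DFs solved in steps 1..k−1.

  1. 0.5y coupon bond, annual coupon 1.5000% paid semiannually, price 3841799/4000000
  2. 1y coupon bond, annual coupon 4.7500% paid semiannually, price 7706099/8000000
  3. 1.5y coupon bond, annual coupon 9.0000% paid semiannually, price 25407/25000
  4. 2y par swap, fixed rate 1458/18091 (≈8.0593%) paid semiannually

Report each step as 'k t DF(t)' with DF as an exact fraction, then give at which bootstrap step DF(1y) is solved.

step 1 [0.5y] bond c/2=3/400: DF=(3841799/4000000 − 3/400·(0))/(1+3/400) = 9533/10000 ≈ 0.953300
step 2 [1y] bond c/2=19/800: DF=(7706099/8000000 − 19/800·(0.953300))/(1+19/800) = 2297/2500 ≈ 0.918800
step 3 [1.5y] bond c/2=9/200: DF=(25407/25000 − 9/200·(0.953300+0.918800))/(1+9/200) = 8919/10000 ≈ 0.891900
step 4 [2y] swap r/2=729/18091: DF=(1 − 729/18091·(0.953300+0.918800+0.891900))/(1+729/18091) = 4271/5000 ≈ 0.854200

1 1/2 9533/10000
2 1 2297/2500
3 3/2 8919/10000
4 2 4271/5000
DF(1y) is solved at step 2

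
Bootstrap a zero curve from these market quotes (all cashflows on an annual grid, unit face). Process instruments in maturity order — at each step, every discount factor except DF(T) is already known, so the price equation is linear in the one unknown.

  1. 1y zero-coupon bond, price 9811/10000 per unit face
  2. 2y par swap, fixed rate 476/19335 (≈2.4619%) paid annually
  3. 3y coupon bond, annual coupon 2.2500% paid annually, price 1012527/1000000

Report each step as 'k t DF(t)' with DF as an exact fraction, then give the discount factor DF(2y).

1 1 9811/10000
2 2 2381/2500
3 3 9477/10000
DF(2y) = 2381/2500 ≈ 0.952400

step 1 [1y] zero: DF = P = 9811/10000 ≈ 0.981100
step 2 [2y] swap r/1=476/19335: DF=(1 − 476/19335·(0.981100))/(1+476/19335) = 2381/2500 ≈ 0.952400
step 3 [3y] bond c/1=9/400: DF=(1012527/1000000 − 9/400·(0.981100+0.952400))/(1+9/400) = 9477/10000 ≈ 0.947700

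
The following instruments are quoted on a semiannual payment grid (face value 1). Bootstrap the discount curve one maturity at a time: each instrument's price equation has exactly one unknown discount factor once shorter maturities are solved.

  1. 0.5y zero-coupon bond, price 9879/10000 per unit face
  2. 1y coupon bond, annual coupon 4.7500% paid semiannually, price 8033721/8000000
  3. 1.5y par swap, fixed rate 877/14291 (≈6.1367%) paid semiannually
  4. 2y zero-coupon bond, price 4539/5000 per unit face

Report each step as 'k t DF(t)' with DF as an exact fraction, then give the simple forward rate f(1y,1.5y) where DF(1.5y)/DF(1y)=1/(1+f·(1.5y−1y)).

1 1/2 9879/10000
2 1 479/500
3 3/2 9123/10000
4 2 4539/5000
f(1y,1.5y) = ((479/500)/(9123/10000) − 1)/(1/2) = 914/9123 ≈ 10.0186%

step 1 [0.5y] zero: DF = P = 9879/10000 ≈ 0.987900
step 2 [1y] bond c/2=19/800: DF=(8033721/8000000 − 19/800·(0.987900))/(1+19/800) = 479/500 ≈ 0.958000
step 3 [1.5y] swap r/2=877/28582: DF=(1 − 877/28582·(0.987900+0.958000))/(1+877/28582) = 9123/10000 ≈ 0.912300
step 4 [2y] zero: DF = P = 4539/5000 ≈ 0.907800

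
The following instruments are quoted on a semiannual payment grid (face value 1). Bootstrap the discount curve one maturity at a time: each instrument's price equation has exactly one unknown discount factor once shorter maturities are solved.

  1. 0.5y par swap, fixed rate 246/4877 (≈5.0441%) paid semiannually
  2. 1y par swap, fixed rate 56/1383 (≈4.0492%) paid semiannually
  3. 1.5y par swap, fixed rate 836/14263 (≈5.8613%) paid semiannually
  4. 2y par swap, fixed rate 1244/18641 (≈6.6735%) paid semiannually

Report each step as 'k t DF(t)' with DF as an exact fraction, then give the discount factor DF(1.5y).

1 1/2 4877/5000
2 1 1201/1250
3 3/2 2291/2500
4 2 2189/2500
DF(1.5y) = 2291/2500 ≈ 0.916400

step 1 [0.5y] swap r/2=123/4877: DF=(1 − 123/4877·(0))/(1+123/4877) = 4877/5000 ≈ 0.975400
step 2 [1y] swap r/2=28/1383: DF=(1 − 28/1383·(0.975400))/(1+28/1383) = 1201/1250 ≈ 0.960800
step 3 [1.5y] swap r/2=418/14263: DF=(1 − 418/14263·(0.975400+0.960800))/(1+418/14263) = 2291/2500 ≈ 0.916400
step 4 [2y] swap r/2=622/18641: DF=(1 − 622/18641·(0.975400+0.960800+0.916400))/(1+622/18641) = 2189/2500 ≈ 0.875600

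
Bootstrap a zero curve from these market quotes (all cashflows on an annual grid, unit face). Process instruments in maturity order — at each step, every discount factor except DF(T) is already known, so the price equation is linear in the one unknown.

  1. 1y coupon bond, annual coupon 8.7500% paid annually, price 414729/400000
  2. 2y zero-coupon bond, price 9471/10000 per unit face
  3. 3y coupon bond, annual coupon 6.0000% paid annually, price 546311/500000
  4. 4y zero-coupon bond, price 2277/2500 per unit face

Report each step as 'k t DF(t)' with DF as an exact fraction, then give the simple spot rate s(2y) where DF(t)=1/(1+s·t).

1 1 4767/5000
2 2 9471/10000
3 3 577/625
4 4 2277/2500
s(2y) = (1/(9471/10000) − 1)/(2) = 529/18942 ≈ 2.7927%

step 1 [1y] bond c/1=7/80: DF=(414729/400000 − 7/80·(0))/(1+7/80) = 4767/5000 ≈ 0.953400
step 2 [2y] zero: DF = P = 9471/10000 ≈ 0.947100
step 3 [3y] bond c/1=3/50: DF=(546311/500000 − 3/50·(0.953400+0.947100))/(1+3/50) = 577/625 ≈ 0.923200
step 4 [4y] zero: DF = P = 2277/2500 ≈ 0.910800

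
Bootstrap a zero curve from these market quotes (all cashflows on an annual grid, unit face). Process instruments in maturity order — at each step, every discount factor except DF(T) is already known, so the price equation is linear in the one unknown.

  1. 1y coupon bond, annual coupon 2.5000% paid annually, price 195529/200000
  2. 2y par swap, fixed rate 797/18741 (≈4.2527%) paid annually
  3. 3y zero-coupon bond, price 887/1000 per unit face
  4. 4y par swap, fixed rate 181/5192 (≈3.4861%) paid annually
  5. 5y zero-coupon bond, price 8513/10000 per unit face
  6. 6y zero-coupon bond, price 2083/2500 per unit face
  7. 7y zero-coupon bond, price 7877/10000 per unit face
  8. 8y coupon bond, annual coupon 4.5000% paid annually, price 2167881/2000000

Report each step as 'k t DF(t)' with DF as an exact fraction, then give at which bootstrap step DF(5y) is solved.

step 1 [1y] bond c/1=1/40: DF=(195529/200000 − 1/40·(0))/(1+1/40) = 4769/5000 ≈ 0.953800
step 2 [2y] swap r/1=797/18741: DF=(1 − 797/18741·(0.953800))/(1+797/18741) = 9203/10000 ≈ 0.920300
step 3 [3y] zero: DF = P = 887/1000 ≈ 0.887000
step 4 [4y] swap r/1=181/5192: DF=(1 − 181/5192·(0.953800+0.920300+0.887000))/(1+181/5192) = 8733/10000 ≈ 0.873300
step 5 [5y] zero: DF = P = 8513/10000 ≈ 0.851300
step 6 [6y] zero: DF = P = 2083/2500 ≈ 0.833200
step 7 [7y] zero: DF = P = 7877/10000 ≈ 0.787700
step 8 [8y] bond c/1=9/200: DF=(2167881/2000000 − 9/200·(0.953800+0.920300+0.887000+0.873300+0.851300+0.833200+0.787700))/(1+9/200) = 7743/10000 ≈ 0.774300

1 1 4769/5000
2 2 9203/10000
3 3 887/1000
4 4 8733/10000
5 5 8513/10000
6 6 2083/2500
7 7 7877/10000
8 8 7743/10000
DF(5y) is solved at step 5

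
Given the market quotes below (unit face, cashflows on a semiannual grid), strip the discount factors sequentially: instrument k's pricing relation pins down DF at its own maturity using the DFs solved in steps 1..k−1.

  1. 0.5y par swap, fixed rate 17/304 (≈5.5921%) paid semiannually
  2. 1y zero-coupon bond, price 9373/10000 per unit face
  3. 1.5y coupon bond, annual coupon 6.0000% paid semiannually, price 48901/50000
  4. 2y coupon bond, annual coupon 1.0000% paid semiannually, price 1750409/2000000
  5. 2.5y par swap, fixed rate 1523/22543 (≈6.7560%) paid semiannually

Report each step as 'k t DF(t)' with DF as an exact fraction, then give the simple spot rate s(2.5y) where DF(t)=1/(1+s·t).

step 1 [0.5y] swap r/2=17/608: DF=(1 − 17/608·(0))/(1+17/608) = 608/625 ≈ 0.972800
step 2 [1y] zero: DF = P = 9373/10000 ≈ 0.937300
step 3 [1.5y] bond c/2=3/100: DF=(48901/50000 − 3/100·(0.972800+0.937300))/(1+3/100) = 8939/10000 ≈ 0.893900
step 4 [2y] bond c/2=1/200: DF=(1750409/2000000 − 1/200·(0.972800+0.937300+0.893900))/(1+1/200) = 8569/10000 ≈ 0.856900
step 5 [2.5y] swap r/2=1523/45086: DF=(1 − 1523/45086·(0.972800+0.937300+0.893900+0.856900))/(1+1523/45086) = 8477/10000 ≈ 0.847700

1 1/2 608/625
2 1 9373/10000
3 3/2 8939/10000
4 2 8569/10000
5 5/2 8477/10000
s(2.5y) = (1/(8477/10000) − 1)/(5/2) = 3046/42385 ≈ 7.1865%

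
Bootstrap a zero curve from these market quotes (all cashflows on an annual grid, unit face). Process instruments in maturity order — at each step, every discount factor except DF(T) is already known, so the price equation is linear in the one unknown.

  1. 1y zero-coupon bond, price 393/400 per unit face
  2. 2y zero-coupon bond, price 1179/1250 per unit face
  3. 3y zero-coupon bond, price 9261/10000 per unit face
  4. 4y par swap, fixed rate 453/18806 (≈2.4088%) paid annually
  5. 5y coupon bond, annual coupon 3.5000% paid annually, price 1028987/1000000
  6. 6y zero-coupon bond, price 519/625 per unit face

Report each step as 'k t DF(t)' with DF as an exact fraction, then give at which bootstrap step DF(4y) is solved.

step 1 [1y] zero: DF = P = 393/400 ≈ 0.982500
step 2 [2y] zero: DF = P = 1179/1250 ≈ 0.943200
step 3 [3y] zero: DF = P = 9261/10000 ≈ 0.926100
step 4 [4y] swap r/1=453/18806: DF=(1 − 453/18806·(0.982500+0.943200+0.926100))/(1+453/18806) = 4547/5000 ≈ 0.909400
step 5 [5y] bond c/1=7/200: DF=(1028987/1000000 − 7/200·(0.982500+0.943200+0.926100+0.909400))/(1+7/200) = 867/1000 ≈ 0.867000
step 6 [6y] zero: DF = P = 519/625 ≈ 0.830400

1 1 393/400
2 2 1179/1250
3 3 9261/10000
4 4 4547/5000
5 5 867/1000
6 6 519/625
DF(4y) is solved at step 4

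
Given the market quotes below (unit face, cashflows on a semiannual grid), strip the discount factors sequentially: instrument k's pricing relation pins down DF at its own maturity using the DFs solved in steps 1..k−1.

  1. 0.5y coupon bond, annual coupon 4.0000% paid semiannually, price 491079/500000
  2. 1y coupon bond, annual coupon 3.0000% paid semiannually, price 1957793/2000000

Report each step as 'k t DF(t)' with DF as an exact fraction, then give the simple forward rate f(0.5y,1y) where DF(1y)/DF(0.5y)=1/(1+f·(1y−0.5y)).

step 1 [0.5y] bond c/2=1/50: DF=(491079/500000 − 1/50·(0))/(1+1/50) = 9629/10000 ≈ 0.962900
step 2 [1y] bond c/2=3/200: DF=(1957793/2000000 − 3/200·(0.962900))/(1+3/200) = 4751/5000 ≈ 0.950200

1 1/2 9629/10000
2 1 4751/5000
f(0.5y,1y) = ((9629/10000)/(4751/5000) − 1)/(1/2) = 127/4751 ≈ 2.6731%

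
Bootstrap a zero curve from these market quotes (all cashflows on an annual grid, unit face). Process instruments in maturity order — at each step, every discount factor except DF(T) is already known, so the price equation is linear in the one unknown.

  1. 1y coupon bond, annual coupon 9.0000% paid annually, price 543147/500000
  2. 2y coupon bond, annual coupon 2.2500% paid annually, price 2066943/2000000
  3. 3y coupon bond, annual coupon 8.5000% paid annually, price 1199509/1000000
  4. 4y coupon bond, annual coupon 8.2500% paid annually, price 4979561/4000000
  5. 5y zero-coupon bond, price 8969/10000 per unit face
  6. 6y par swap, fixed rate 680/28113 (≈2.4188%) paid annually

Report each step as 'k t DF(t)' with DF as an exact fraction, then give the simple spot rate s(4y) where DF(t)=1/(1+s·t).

step 1 [1y] bond c/1=9/100: DF=(543147/500000 − 9/100·(0))/(1+9/100) = 4983/5000 ≈ 0.996600
step 2 [2y] bond c/1=9/400: DF=(2066943/2000000 − 9/400·(0.996600))/(1+9/400) = 618/625 ≈ 0.988800
step 3 [3y] bond c/1=17/200: DF=(1199509/1000000 − 17/200·(0.996600+0.988800))/(1+17/200) = 19/20 ≈ 0.950000
step 4 [4y] bond c/1=33/400: DF=(4979561/4000000 − 33/400·(0.996600+0.988800+0.950000))/(1+33/400) = 9263/10000 ≈ 0.926300
step 5 [5y] zero: DF = P = 8969/10000 ≈ 0.896900
step 6 [6y] swap r/1=680/28113: DF=(1 − 680/28113·(0.996600+0.988800+0.950000+0.926300+0.896900))/(1+680/28113) = 108/125 ≈ 0.864000

1 1 4983/5000
2 2 618/625
3 3 19/20
4 4 9263/10000
5 5 8969/10000
6 6 108/125
s(4y) = (1/(9263/10000) − 1)/(4) = 737/37052 ≈ 1.9891%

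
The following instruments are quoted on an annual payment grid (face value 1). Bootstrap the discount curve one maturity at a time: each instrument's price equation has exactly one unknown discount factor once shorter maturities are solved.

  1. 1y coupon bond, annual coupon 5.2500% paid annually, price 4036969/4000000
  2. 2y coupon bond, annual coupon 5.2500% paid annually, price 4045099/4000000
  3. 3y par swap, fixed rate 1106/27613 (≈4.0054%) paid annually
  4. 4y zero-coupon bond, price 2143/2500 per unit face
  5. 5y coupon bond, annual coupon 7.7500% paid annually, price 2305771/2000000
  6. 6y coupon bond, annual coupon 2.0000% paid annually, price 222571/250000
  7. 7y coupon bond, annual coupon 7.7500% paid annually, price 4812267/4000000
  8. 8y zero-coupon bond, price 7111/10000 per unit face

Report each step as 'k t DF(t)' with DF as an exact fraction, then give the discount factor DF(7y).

1 1 9589/10000
2 2 913/1000
3 3 4447/5000
4 4 2143/2500
5 5 8097/10000
6 6 393/500
7 7 1483/2000
8 8 7111/10000
DF(7y) = 1483/2000 ≈ 0.741500

step 1 [1y] bond c/1=21/400: DF=(4036969/4000000 − 21/400·(0))/(1+21/400) = 9589/10000 ≈ 0.958900
step 2 [2y] bond c/1=21/400: DF=(4045099/4000000 − 21/400·(0.958900))/(1+21/400) = 913/1000 ≈ 0.913000
step 3 [3y] swap r/1=1106/27613: DF=(1 − 1106/27613·(0.958900+0.913000))/(1+1106/27613) = 4447/5000 ≈ 0.889400
step 4 [4y] zero: DF = P = 2143/2500 ≈ 0.857200
step 5 [5y] bond c/1=31/400: DF=(2305771/2000000 − 31/400·(0.958900+0.913000+0.889400+0.857200))/(1+31/400) = 8097/10000 ≈ 0.809700
step 6 [6y] bond c/1=1/50: DF=(222571/250000 − 1/50·(0.958900+0.913000+0.889400+0.857200+0.809700))/(1+1/50) = 393/500 ≈ 0.786000
step 7 [7y] bond c/1=31/400: DF=(4812267/4000000 − 31/400·(0.958900+0.913000+0.889400+0.857200+0.809700+0.786000))/(1+31/400) = 1483/2000 ≈ 0.741500
step 8 [8y] zero: DF = P = 7111/10000 ≈ 0.711100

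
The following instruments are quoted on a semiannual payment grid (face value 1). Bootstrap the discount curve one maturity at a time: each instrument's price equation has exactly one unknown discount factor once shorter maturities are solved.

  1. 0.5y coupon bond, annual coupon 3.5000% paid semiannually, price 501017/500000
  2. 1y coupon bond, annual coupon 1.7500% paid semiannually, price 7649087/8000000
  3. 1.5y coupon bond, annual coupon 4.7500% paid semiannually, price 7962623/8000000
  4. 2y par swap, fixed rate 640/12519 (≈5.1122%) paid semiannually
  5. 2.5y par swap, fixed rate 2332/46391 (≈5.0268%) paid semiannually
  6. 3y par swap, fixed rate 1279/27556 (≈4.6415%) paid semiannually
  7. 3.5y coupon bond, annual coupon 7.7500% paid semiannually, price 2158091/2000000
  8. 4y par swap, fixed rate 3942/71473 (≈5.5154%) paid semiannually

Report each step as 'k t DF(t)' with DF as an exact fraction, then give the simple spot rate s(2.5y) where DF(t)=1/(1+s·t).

step 1 [0.5y] bond c/2=7/400: DF=(501017/500000 − 7/400·(0))/(1+7/400) = 1231/1250 ≈ 0.984800
step 2 [1y] bond c/2=7/800: DF=(7649087/8000000 − 7/800·(0.984800))/(1+7/800) = 9393/10000 ≈ 0.939300
step 3 [1.5y] bond c/2=19/800: DF=(7962623/8000000 − 19/800·(0.984800+0.939300))/(1+19/800) = 2319/2500 ≈ 0.927600
step 4 [2y] swap r/2=320/12519: DF=(1 − 320/12519·(0.984800+0.939300+0.927600))/(1+320/12519) = 113/125 ≈ 0.904000
step 5 [2.5y] swap r/2=1166/46391: DF=(1 − 1166/46391·(0.984800+0.939300+0.927600+0.904000))/(1+1166/46391) = 4417/5000 ≈ 0.883400
step 6 [3y] swap r/2=1279/55112: DF=(1 − 1279/55112·(0.984800+0.939300+0.927600+0.904000+0.883400))/(1+1279/55112) = 8721/10000 ≈ 0.872100
step 7 [3.5y] bond c/2=31/800: DF=(2158091/2000000 − 31/800·(0.984800+0.939300+0.927600+0.904000+0.883400+0.872100))/(1+31/800) = 2083/2500 ≈ 0.833200
step 8 [4y] swap r/2=1971/71473: DF=(1 − 1971/71473·(0.984800+0.939300+0.927600+0.904000+0.883400+0.872100+0.833200))/(1+1971/71473) = 8029/10000 ≈ 0.802900

1 1/2 1231/1250
2 1 9393/10000
3 3/2 2319/2500
4 2 113/125
5 5/2 4417/5000
6 3 8721/10000
7 7/2 2083/2500
8 4 8029/10000
s(2.5y) = (1/(4417/5000) − 1)/(5/2) = 1166/22085 ≈ 5.2796%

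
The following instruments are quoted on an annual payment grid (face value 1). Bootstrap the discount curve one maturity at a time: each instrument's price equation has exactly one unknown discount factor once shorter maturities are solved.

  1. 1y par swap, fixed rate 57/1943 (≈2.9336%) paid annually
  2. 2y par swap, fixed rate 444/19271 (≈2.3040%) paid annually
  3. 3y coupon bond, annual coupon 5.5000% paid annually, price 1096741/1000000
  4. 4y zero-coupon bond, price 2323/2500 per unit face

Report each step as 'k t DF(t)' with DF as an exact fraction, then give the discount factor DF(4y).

1 1 1943/2000
2 2 2389/2500
3 3 9391/10000
4 4 2323/2500
DF(4y) = 2323/2500 ≈ 0.929200

step 1 [1y] swap r/1=57/1943: DF=(1 − 57/1943·(0))/(1+57/1943) = 1943/2000 ≈ 0.971500
step 2 [2y] swap r/1=444/19271: DF=(1 − 444/19271·(0.971500))/(1+444/19271) = 2389/2500 ≈ 0.955600
step 3 [3y] bond c/1=11/200: DF=(1096741/1000000 − 11/200·(0.971500+0.955600))/(1+11/200) = 9391/10000 ≈ 0.939100
step 4 [4y] zero: DF = P = 2323/2500 ≈ 0.929200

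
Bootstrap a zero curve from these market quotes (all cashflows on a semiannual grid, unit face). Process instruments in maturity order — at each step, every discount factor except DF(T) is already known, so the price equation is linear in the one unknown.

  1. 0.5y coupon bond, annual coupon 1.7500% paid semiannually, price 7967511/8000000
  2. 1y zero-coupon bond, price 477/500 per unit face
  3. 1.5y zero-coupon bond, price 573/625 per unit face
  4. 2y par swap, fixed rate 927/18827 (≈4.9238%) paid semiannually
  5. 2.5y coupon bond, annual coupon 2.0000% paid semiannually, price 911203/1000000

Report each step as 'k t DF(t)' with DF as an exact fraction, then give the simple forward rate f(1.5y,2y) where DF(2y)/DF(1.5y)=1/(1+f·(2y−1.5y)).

step 1 [0.5y] bond c/2=7/800: DF=(7967511/8000000 − 7/800·(0))/(1+7/800) = 9873/10000 ≈ 0.987300
step 2 [1y] zero: DF = P = 477/500 ≈ 0.954000
step 3 [1.5y] zero: DF = P = 573/625 ≈ 0.916800
step 4 [2y] swap r/2=927/37654: DF=(1 − 927/37654·(0.987300+0.954000+0.916800))/(1+927/37654) = 9073/10000 ≈ 0.907300
step 5 [2.5y] bond c/2=1/100: DF=(911203/1000000 − 1/100·(0.987300+0.954000+0.916800+0.907300))/(1+1/100) = 8649/10000 ≈ 0.864900

1 1/2 9873/10000
2 1 477/500
3 3/2 573/625
4 2 9073/10000
5 5/2 8649/10000
f(1.5y,2y) = ((573/625)/(9073/10000) − 1)/(1/2) = 190/9073 ≈ 2.0941%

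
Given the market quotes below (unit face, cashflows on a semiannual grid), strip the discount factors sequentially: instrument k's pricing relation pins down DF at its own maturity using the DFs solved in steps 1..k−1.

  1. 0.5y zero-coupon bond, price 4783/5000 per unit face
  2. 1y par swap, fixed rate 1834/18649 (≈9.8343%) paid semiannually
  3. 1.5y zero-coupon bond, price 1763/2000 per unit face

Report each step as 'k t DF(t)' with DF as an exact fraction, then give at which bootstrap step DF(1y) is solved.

step 1 [0.5y] zero: DF = P = 4783/5000 ≈ 0.956600
step 2 [1y] swap r/2=917/18649: DF=(1 − 917/18649·(0.956600))/(1+917/18649) = 9083/10000 ≈ 0.908300
step 3 [1.5y] zero: DF = P = 1763/2000 ≈ 0.881500

1 1/2 4783/5000
2 1 9083/10000
3 3/2 1763/2000
DF(1y) is solved at step 2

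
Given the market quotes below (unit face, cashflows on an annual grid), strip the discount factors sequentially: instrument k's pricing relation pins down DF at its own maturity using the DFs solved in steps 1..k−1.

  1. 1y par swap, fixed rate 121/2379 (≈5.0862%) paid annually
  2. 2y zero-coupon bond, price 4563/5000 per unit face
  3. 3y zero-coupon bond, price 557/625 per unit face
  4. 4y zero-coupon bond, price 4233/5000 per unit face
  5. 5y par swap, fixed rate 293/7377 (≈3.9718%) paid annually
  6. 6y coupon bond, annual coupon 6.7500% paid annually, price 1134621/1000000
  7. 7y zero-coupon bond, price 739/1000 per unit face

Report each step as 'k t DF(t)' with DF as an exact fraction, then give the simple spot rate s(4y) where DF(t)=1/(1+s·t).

1 1 2379/2500
2 2 4563/5000
3 3 557/625
4 4 4233/5000
5 5 4121/5000
6 6 783/1000
7 7 739/1000
s(4y) = (1/(4233/5000) − 1)/(4) = 767/16932 ≈ 4.5299%

step 1 [1y] swap r/1=121/2379: DF=(1 − 121/2379·(0))/(1+121/2379) = 2379/2500 ≈ 0.951600
step 2 [2y] zero: DF = P = 4563/5000 ≈ 0.912600
step 3 [3y] zero: DF = P = 557/625 ≈ 0.891200
step 4 [4y] zero: DF = P = 4233/5000 ≈ 0.846600
step 5 [5y] swap r/1=293/7377: DF=(1 − 293/7377·(0.951600+0.912600+0.891200+0.846600))/(1+293/7377) = 4121/5000 ≈ 0.824200
step 6 [6y] bond c/1=27/400: DF=(1134621/1000000 − 27/400·(0.951600+0.912600+0.891200+0.846600+0.824200))/(1+27/400) = 783/1000 ≈ 0.783000
step 7 [7y] zero: DF = P = 739/1000 ≈ 0.739000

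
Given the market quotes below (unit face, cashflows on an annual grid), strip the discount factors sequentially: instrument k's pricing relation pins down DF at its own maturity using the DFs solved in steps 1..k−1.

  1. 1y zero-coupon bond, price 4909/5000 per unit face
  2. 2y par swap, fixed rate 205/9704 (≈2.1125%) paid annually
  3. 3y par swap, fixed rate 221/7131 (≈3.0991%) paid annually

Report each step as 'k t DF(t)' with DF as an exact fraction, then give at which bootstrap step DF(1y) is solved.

step 1 [1y] zero: DF = P = 4909/5000 ≈ 0.981800
step 2 [2y] swap r/1=205/9704: DF=(1 − 205/9704·(0.981800))/(1+205/9704) = 959/1000 ≈ 0.959000
step 3 [3y] swap r/1=221/7131: DF=(1 − 221/7131·(0.981800+0.959000))/(1+221/7131) = 2279/2500 ≈ 0.911600

1 1 4909/5000
2 2 959/1000
3 3 2279/2500
DF(1y) is solved at step 1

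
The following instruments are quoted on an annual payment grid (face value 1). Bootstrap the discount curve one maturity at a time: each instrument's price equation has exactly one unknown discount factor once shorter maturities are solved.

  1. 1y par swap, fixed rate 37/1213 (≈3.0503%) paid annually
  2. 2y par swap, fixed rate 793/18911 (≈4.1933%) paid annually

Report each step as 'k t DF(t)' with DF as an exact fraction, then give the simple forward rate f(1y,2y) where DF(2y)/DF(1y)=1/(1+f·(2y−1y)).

step 1 [1y] swap r/1=37/1213: DF=(1 − 37/1213·(0))/(1+37/1213) = 1213/1250 ≈ 0.970400
step 2 [2y] swap r/1=793/18911: DF=(1 − 793/18911·(0.970400))/(1+793/18911) = 9207/10000 ≈ 0.920700

1 1 1213/1250
2 2 9207/10000
f(1y,2y) = ((1213/1250)/(9207/10000) − 1)/(1) = 497/9207 ≈ 5.3981%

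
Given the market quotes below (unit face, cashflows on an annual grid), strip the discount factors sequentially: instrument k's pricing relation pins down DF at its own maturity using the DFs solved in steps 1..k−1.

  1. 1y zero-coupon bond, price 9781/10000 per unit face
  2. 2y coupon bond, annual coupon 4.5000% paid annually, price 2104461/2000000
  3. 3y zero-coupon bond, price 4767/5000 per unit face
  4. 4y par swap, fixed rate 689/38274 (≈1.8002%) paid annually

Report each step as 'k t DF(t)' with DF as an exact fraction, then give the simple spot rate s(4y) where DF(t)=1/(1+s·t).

step 1 [1y] zero: DF = P = 9781/10000 ≈ 0.978100
step 2 [2y] bond c/1=9/200: DF=(2104461/2000000 − 9/200·(0.978100))/(1+9/200) = 603/625 ≈ 0.964800
step 3 [3y] zero: DF = P = 4767/5000 ≈ 0.953400
step 4 [4y] swap r/1=689/38274: DF=(1 − 689/38274·(0.978100+0.964800+0.953400))/(1+689/38274) = 9311/10000 ≈ 0.931100

1 1 9781/10000
2 2 603/625
3 3 4767/5000
4 4 9311/10000
s(4y) = (1/(9311/10000) − 1)/(4) = 689/37244 ≈ 1.8500%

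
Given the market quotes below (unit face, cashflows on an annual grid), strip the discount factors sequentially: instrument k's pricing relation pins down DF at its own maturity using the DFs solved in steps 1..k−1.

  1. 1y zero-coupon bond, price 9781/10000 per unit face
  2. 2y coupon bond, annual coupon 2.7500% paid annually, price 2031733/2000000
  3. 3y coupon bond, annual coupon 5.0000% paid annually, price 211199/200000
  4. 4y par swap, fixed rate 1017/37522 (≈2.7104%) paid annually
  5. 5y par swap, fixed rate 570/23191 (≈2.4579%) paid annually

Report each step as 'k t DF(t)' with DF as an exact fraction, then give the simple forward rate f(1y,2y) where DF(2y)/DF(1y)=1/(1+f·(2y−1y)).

1 1 9781/10000
2 2 77/80
3 3 9133/10000
4 4 8983/10000
5 5 443/500
f(1y,2y) = ((9781/10000)/(77/80) − 1)/(1) = 156/9625 ≈ 1.6208%

step 1 [1y] zero: DF = P = 9781/10000 ≈ 0.978100
step 2 [2y] bond c/1=11/400: DF=(2031733/2000000 − 11/400·(0.978100))/(1+11/400) = 77/80 ≈ 0.962500
step 3 [3y] bond c/1=1/20: DF=(211199/200000 − 1/20·(0.978100+0.962500))/(1+1/20) = 9133/10000 ≈ 0.913300
step 4 [4y] swap r/1=1017/37522: DF=(1 − 1017/37522·(0.978100+0.962500+0.913300))/(1+1017/37522) = 8983/10000 ≈ 0.898300
step 5 [5y] swap r/1=570/23191: DF=(1 − 570/23191·(0.978100+0.962500+0.913300+0.898300))/(1+570/23191) = 443/500 ≈ 0.886000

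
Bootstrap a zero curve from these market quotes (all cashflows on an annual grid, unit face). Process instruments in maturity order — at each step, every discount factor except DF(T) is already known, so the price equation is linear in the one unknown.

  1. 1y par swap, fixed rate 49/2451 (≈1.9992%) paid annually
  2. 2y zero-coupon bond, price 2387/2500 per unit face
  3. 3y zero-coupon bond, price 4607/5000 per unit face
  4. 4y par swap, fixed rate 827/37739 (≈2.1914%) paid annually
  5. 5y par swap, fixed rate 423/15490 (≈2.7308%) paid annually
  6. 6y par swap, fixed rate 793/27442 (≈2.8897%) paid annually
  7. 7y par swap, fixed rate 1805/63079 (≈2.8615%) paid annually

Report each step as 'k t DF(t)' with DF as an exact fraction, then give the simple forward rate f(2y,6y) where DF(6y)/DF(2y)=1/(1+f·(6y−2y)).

step 1 [1y] swap r/1=49/2451: DF=(1 − 49/2451·(0))/(1+49/2451) = 2451/2500 ≈ 0.980400
step 2 [2y] zero: DF = P = 2387/2500 ≈ 0.954800
step 3 [3y] zero: DF = P = 4607/5000 ≈ 0.921400
step 4 [4y] swap r/1=827/37739: DF=(1 − 827/37739·(0.980400+0.954800+0.921400))/(1+827/37739) = 9173/10000 ≈ 0.917300
step 5 [5y] swap r/1=423/15490: DF=(1 − 423/15490·(0.980400+0.954800+0.921400+0.917300))/(1+423/15490) = 8731/10000 ≈ 0.873100
step 6 [6y] swap r/1=793/27442: DF=(1 − 793/27442·(0.980400+0.954800+0.921400+0.917300+0.873100))/(1+793/27442) = 4207/5000 ≈ 0.841400
step 7 [7y] swap r/1=1805/63079: DF=(1 − 1805/63079·(0.980400+0.954800+0.921400+0.917300+0.873100+0.841400))/(1+1805/63079) = 1639/2000 ≈ 0.819500

1 1 2451/2500
2 2 2387/2500
3 3 4607/5000
4 4 9173/10000
5 5 8731/10000
6 6 4207/5000
7 7 1639/2000
f(2y,6y) = ((2387/2500)/(4207/5000) − 1)/(4) = 81/2404 ≈ 3.3694%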